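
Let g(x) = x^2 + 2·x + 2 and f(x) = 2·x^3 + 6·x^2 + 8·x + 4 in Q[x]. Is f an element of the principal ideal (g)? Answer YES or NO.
In Q[x] the ideal (g) consists of all multiples of g, so f ∈ (g) iff g | f, i.e. iff the remainder of f on division by g is 0. Divide f by g (g is monic, so eliminate the leading term of the running remainder at each step):
  leading term 2·x^3: subtract (2·x)·g(x) = 2·x^3 + 4·x^2 + 4·x, leaving 2·x^2 + 4·x + 4
  leading term 2·x^2: subtract (2)·g(x) = 2·x^2 + 4·x + 4, leaving 0
The remainder is 0, so f(x) = g(x) · h(x) with h(x) = 2·x + 2. Hence g | f, i.e. f ∈ (g).

Final answer: YES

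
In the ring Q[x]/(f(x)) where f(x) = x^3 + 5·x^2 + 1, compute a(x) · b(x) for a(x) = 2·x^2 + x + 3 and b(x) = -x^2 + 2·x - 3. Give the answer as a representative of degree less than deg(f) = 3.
a · b ≡ -72·x^2 + 5·x - 22 (mod f(x))

First multiply in Q[x] without reducing: a · b = -2·x^4 + 3·x^3 - 7·x^2 + 3·x - 9. Now divide by f(x) = x^3 + 5·x^2 + 1, eliminating the leading term at each step:
  leading term -2·x^4: subtract (-2·x)·f(x) = -2·x^4 - 10·x^3 - 2·x, leaving 13·x^3 - 7·x^2 + 5·x - 9
  leading term 13·x^3: subtract (13)·f(x) = 13·x^3 + 65·x^2 + 13, leaving -72·x^2 + 5·x - 22
The degree is now < 3, so this is the remainder. Hence a · b ≡ -72·x^2 + 5·x - 22 in Q[x]/(f).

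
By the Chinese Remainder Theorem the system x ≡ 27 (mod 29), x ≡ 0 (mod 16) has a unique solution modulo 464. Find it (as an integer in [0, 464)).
x ≡ 288 (mod 464); the representative in [0, 464) is 288

The moduli 29, 16 are pairwise coprime, so by the CRT there is a unique solution mod 29·16 = 464.
Solve by successive substitution. Start with x ≡ 27 (mod 29).
  Combine with x ≡ 0 (mod 16): write x = 27 + 29·t and require 27 + 29·t ≡ 0 (mod 16), i.e. 29·t ≡ 0 − 27 ≡ 5 (mod 16). Since 29^(−1) ≡ 5 (mod 16) (29 ≡ 13 (mod 16)), t ≡ 5·5 ≡ 9 (mod 16). So x ≡ 27 + 29·9 = 288 (mod 464).
Unique solution in [0, 464): x = 288.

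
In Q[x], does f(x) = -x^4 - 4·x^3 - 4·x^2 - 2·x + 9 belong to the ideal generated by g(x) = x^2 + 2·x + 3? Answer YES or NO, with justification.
NO

In Q[x] the ideal (g) consists of all multiples of g, so f ∈ (g) iff g | f, i.e. iff the remainder of f on division by g is 0. Divide f by g (g is monic, so eliminate the leading term of the running remainder at each step):
  leading term -x^4: subtract (-x^2)·g(x) = -x^4 - 2·x^3 - 3·x^2, leaving -2·x^3 - x^2 - 2·x + 9
  leading term -2·x^3: subtract (-2·x)·g(x) = -2·x^3 - 4·x^2 - 6·x, leaving 3·x^2 + 4·x + 9
  leading term 3·x^2: subtract (3)·g(x) = 3·x^2 + 6·x + 9, leaving -2·x
The remainder r(x) = -2·x ≠ 0 (and deg r < deg g), so g ∤ f, i.e. f ∉ (g).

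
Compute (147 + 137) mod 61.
Reduce the summands first: 147 ≡ 25, 137 ≡ 15 (mod 61), so 147 + 137 ≡ 25 + 15 (mod 61). 25 + 15 = 40; 40 = 0·61 + 40, so (147 + 137) mod 61 = 40.

Final answer: 40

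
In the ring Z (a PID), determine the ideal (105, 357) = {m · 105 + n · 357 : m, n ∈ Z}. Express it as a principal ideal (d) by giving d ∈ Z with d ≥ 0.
In the PID Z, (a, b) is generated by gcd(a, b). Compute gcd(357, 105) with the extended Euclidean algorithm, tracking rows (r, s, t) with s·357 + t·105 = r:
  row A: (357, 1, 0)   [1·357 + 0·105 = 357]
  row B: (105, 0, 1)   [0·357 + 1·105 = 105]
  357 = 3·105 + 42   → row C = row A − 3·row B = (42, 1, −3)   [check: 1·357 − 3·105 = 42]
  105 = 2·42 + 21   → row D = row B − 2·row C = (21, −2, 7)   [check: −2·357 + 7·105 = 21]
  42 = 2·21 + 0   → remainder 0, stop. gcd = 21 (last nonzero row D).
So gcd(105, 357) = 21, with Bézout identity −2·357 + 7·105 = 21. Containment (⊇): the Bézout identity exhibits 21 as an element of (105, 357), giving (21) ⊆ (105, 357). Containment (⊆): since 21 | 105 and 21 | 357 (105 = 21·5, 357 = 21·17), every Z-linear combination of 105 and 357 is divisible by 21, so (105, 357) ⊆ (21). Therefore (105, 357) = (21), d = 21.

Final answer: (105, 357) = (21); d = 21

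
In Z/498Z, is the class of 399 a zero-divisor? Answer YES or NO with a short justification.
YES

gcd(399, 498) = 3 > 1, so 399 is not a unit in Z/498Z. In Z/nZ every nonzero non-unit is a zero-divisor: explicitly, take b = 498/gcd = 166 ≠ 0 (mod 498); then 399·166 = 66234 = 133·498, i.e. 399·166 ≡ 0 (mod 498). So 399 is a zero-divisor.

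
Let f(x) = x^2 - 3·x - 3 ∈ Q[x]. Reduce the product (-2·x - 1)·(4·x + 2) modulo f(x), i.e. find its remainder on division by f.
First multiply in Q[x] without reducing: a · b = -8·x^2 - 8·x - 2. Now divide by f(x) = x^2 - 3·x - 3, eliminating the leading term at each step:
  leading term -8·x^2: subtract (-8)·f(x) = -8·x^2 + 24·x + 24, leaving -32·x - 26
The degree is now < 2, so this is the remainder. Hence a · b ≡ -32·x - 26 in Q[x]/(f).

Final answer: a · b ≡ -32·x - 26 (mod f(x))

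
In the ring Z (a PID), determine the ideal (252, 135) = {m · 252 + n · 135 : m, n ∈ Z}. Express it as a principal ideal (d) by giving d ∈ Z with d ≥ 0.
(252, 135) = (9); d = 9

In the PID Z, (a, b) is generated by gcd(a, b). Compute gcd(252, 135) with the extended Euclidean algorithm, tracking rows (r, s, t) with s·252 + t·135 = r:
  row A: (252, 1, 0)   [1·252 + 0·135 = 252]
  row B: (135, 0, 1)   [0·252 + 1·135 = 135]
  252 = 1·135 + 117   → row C = row A − 1·row B = (117, 1, −1)   [check: 1·252 − 1·135 = 117]
  135 = 1·117 + 18   → row D = row B − 1·row C = (18, −1, 2)   [check: −1·252 + 2·135 = 18]
  117 = 6·18 + 9   → row E = row C − 6·row D = (9, 7, −13)   [check: 7·252 − 13·135 = 9]
  18 = 2·9 + 0   → remainder 0, stop. gcd = 9 (last nonzero row E).
So gcd(252, 135) = 9, with Bézout identity 7·252 − 13·135 = 9. Containment (⊇): the Bézout identity exhibits 9 as an element of (252, 135), giving (9) ⊆ (252, 135). Containment (⊆): since 9 | 252 and 9 | 135 (252 = 9·28, 135 = 9·15), every Z-linear combination of 252 and 135 is divisible by 9, so (252, 135) ⊆ (9). Therefore (252, 135) = (9), d = 9.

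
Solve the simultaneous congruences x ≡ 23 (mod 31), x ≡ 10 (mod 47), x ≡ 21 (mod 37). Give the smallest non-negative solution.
x ≡ 9974 (mod 53909); the representative in [0, 53909) is 9974

The moduli 31, 47, 37 are pairwise coprime, so by the CRT there is a unique solution mod 31·47·37 = 53909.
Solve by successive substitution. Start with x ≡ 23 (mod 31).
  Combine with x ≡ 10 (mod 47): write x = 23 + 31·t and require 23 + 31·t ≡ 10 (mod 47), i.e. 31·t ≡ 10 − 23 ≡ 34 (mod 47). Since 31^(−1) ≡ 44 (mod 47), t ≡ 44·34 ≡ 39 (mod 47). So x ≡ 23 + 31·39 = 1232 (mod 1457).
  Combine with x ≡ 21 (mod 37): write x = 1232 + 1457·t and require 1232 + 1457·t ≡ 21 (mod 37), i.e. 1457·t ≡ 21 − 1232 ≡ 10 (mod 37). Since 1457^(−1) ≡ 8 (mod 37) (1457 ≡ 14 (mod 37)), t ≡ 8·10 ≡ 6 (mod 37). So x ≡ 1232 + 1457·6 = 9974 (mod 53909).
Unique solution in [0, 53909): x = 9974.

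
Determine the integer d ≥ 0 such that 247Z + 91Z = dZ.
In the PID Z, (a, b) is generated by gcd(a, b). Compute gcd(247, 91) with the extended Euclidean algorithm, tracking rows (r, s, t) with s·247 + t·91 = r:
  row A: (247, 1, 0)   [1·247 + 0·91 = 247]
  row B: (91, 0, 1)   [0·247 + 1·91 = 91]
  247 = 2·91 + 65   → row C = row A − 2·row B = (65, 1, −2)   [check: 1·247 − 2·91 = 65]
  91 = 1·65 + 26   → row D = row B − 1·row C = (26, −1, 3)   [check: −1·247 + 3·91 = 26]
  65 = 2·26 + 13   → row E = row C − 2·row D = (13, 3, −8)   [check: 3·247 − 8·91 = 13]
  26 = 2·13 + 0   → remainder 0, stop. gcd = 13 (last nonzero row E).
So gcd(247, 91) = 13, with Bézout identity 3·247 − 8·91 = 13. Containment (⊇): the Bézout identity exhibits 13 as an element of (247, 91), giving (13) ⊆ (247, 91). Containment (⊆): since 13 | 247 and 13 | 91 (247 = 13·19, 91 = 13·7), every Z-linear combination of 247 and 91 is divisible by 13, so (247, 91) ⊆ (13). Therefore (247, 91) = (13), d = 13.

Final answer: (247, 91) = (13); d = 13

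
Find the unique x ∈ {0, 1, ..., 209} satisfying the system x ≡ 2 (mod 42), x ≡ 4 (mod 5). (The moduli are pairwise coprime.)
x ≡ 44 (mod 210); the representative in [0, 210) is 44

The moduli 42, 5 are pairwise coprime, so by the CRT there is a unique solution mod 42·5 = 210.
Solve by successive substitution. Start with x ≡ 2 (mod 42).
  Combine with x ≡ 4 (mod 5): write x = 2 + 42·t and require 2 + 42·t ≡ 4 (mod 5), i.e. 42·t ≡ 4 − 2 ≡ 2 (mod 5). Since 42^(−1) ≡ 3 (mod 5) (42 ≡ 2 (mod 5)), t ≡ 3·2 ≡ 1 (mod 5). So x ≡ 2 + 42·1 = 44 (mod 210).
Unique solution in [0, 210): x = 44.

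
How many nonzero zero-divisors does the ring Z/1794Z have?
In Z/1794Z each nonzero element is either a unit (gcd with 1794 is 1) or a zero-divisor (gcd > 1). The number of units is φ(1794): factorise 1794 = 2 · 3 · 13 · 23, so φ(1794) = (2 − 1) · (3 − 1) · (13 − 1) · (23 − 1) = 1 · 2 · 12 · 22 = 528. The nonzero elements number 1794 − 1 = 1793. Hence the nonzero zero-divisors number 1793 − 528 = 1265.

Final answer: Z/1794Z has 1265 nonzero zero-divisors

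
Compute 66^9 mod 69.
Use repeated squaring. Binary(9) = 1001. Walk through the bits of the exponent 9 left-to-right: at each bit after the leading one, square the running value, then multiply by 66 if the bit is 1 (always reducing mod 69):
  bit 1 = 1 (leading): start with 66.
  bit 2 = 0: square 66^2 = 4356 ≡ 9 (mod 69).
  bit 3 = 0: square 9^2 = 81 ≡ 12 (mod 69).
  bit 4 = 1: square 12^2 = 144 ≡ 6; bit is 1, so multiply 6·66 = 396 ≡ 51 (mod 69).
Final value: 66^9 ≡ 51 (mod 69).

Final answer: 51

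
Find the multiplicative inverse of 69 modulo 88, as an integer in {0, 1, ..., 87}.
69^(−1) ≡ 37 (mod 88)

Apply the extended Euclidean algorithm to (88, 69), tracking rows (r, s, t) with s·88 + t·69 = r. Each division r_prev = q·r_cur + r_new produces the new row as (previous row) − q·(current row):
  row A: (88, 1, 0)   [1·88 + 0·69 = 88]
  row B: (69, 0, 1)   [0·88 + 1·69 = 69]
  88 = 1·69 + 19   → row C = row A − 1·row B = (19, 1, −1)   [check: 1·88 − 1·69 = 19]
  69 = 3·19 + 12   → row D = row B − 3·row C = (12, −3, 4)   [check: −3·88 + 4·69 = 12]
  19 = 1·12 + 7   → row E = row C − 1·row D = (7, 4, −5)   [check: 4·88 − 5·69 = 7]
  12 = 1·7 + 5   → row F = row D − 1·row E = (5, −7, 9)   [check: −7·88 + 9·69 = 5]
  7 = 1·5 + 2   → row G = row E − 1·row F = (2, 11, −14)   [check: 11·88 − 14·69 = 2]
  5 = 2·2 + 1   → row H = row F − 2·row G = (1, −29, 37)   [check: −29·88 + 37·69 = 1]
  2 = 2·1 + 0   → remainder 0, stop. gcd = 1 (last nonzero row H).
The gcd is 1, so 69 is invertible mod 88. The last nonzero row gives −29·88 + 37·69 = 1, so t = 37. So 69^(−1) ≡ 37 (mod 88). Verify: 69 · 37 = 2553 ≡ 1 (mod 88). ✓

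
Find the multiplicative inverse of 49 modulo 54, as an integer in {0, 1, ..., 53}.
Apply the extended Euclidean algorithm to (54, 49), tracking rows (r, s, t) with s·54 + t·49 = r. Each division r_prev = q·r_cur + r_new produces the new row as (previous row) − q·(current row):
  row A: (54, 1, 0)   [1·54 + 0·49 = 54]
  row B: (49, 0, 1)   [0·54 + 1·49 = 49]
  54 = 1·49 + 5   → row C = row A − 1·row B = (5, 1, −1)   [check: 1·54 − 1·49 = 5]
  49 = 9·5 + 4   → row D = row B − 9·row C = (4, −9, 10)   [check: −9·54 + 10·49 = 4]
  5 = 1·4 + 1   → row E = row C − 1·row D = (1, 10, −11)   [check: 10·54 − 11·49 = 1]
  4 = 4·1 + 0   → remainder 0, stop. gcd = 1 (last nonzero row E).
The gcd is 1, so 49 is invertible mod 54. The last nonzero row gives 10·54 − 11·49 = 1, so t = −11. So 49^(−1) ≡ −11 ≡ 43 (mod 54). Verify: 49 · 43 = 2107 ≡ 1 (mod 54). ✓

Final answer: 49^(−1) ≡ 43 (mod 54)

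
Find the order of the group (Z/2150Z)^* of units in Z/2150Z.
(Z/2150Z)^* consists of the classes a with gcd(a, 2150) = 1, so its order is φ(2150). φ is multiplicative, with φ(p^e) = p^e − p^(e−1). Factorise 2150 = 2 · 5^2 · 43. Then
  φ(2150) = (2 − 1) · (5^2 − 5^1) · (43 − 1) = 1 · 20 · 42 = 840.
Thus |(Z/2150Z)^*| = 840.

Final answer: |(Z/2150Z)^*| = 840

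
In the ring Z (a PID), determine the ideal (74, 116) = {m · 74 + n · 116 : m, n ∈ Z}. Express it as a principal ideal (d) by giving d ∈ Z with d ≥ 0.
(74, 116) = (2); d = 2

In the PID Z, (a, b) is generated by gcd(a, b). Compute gcd(116, 74) with the extended Euclidean algorithm, tracking rows (r, s, t) with s·116 + t·74 = r:
  row A: (116, 1, 0)   [1·116 + 0·74 = 116]
  row B: (74, 0, 1)   [0·116 + 1·74 = 74]
  116 = 1·74 + 42   → row C = row A − 1·row B = (42, 1, −1)   [check: 1·116 − 1·74 = 42]
  74 = 1·42 + 32   → row D = row B − 1·row C = (32, −1, 2)   [check: −1·116 + 2·74 = 32]
  42 = 1·32 + 10   → row E = row C − 1·row D = (10, 2, −3)   [check: 2·116 − 3·74 = 10]
  32 = 3·10 + 2   → row F = row D − 3·row E = (2, −7, 11)   [check: −7·116 + 11·74 = 2]
  10 = 5·2 + 0   → remainder 0, stop. gcd = 2 (last nonzero row F).
So gcd(74, 116) = 2, with Bézout identity −7·116 + 11·74 = 2. Containment (⊇): the Bézout identity exhibits 2 as an element of (74, 116), giving (2) ⊆ (74, 116). Containment (⊆): since 2 | 74 and 2 | 116 (74 = 2·37, 116 = 2·58), every Z-linear combination of 74 and 116 is divisible by 2, so (74, 116) ⊆ (2). Therefore (74, 116) = (2), d = 2.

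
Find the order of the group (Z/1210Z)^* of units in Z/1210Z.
(Z/1210Z)^* consists of the classes a with gcd(a, 1210) = 1, so its order is φ(1210). φ is multiplicative, with φ(p^e) = p^e − p^(e−1). Factorise 1210 = 2 · 5 · 11^2. Then
  φ(1210) = (2 − 1) · (5 − 1) · (11^2 − 11^1) = 1 · 4 · 110 = 440.
Thus |(Z/1210Z)^*| = 440.

Final answer: |(Z/1210Z)^*| = 440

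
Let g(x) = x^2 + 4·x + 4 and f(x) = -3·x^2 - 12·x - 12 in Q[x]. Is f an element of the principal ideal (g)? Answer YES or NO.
YES

In Q[x] the ideal (g) consists of all multiples of g, so f ∈ (g) iff g | f, i.e. iff the remainder of f on division by g is 0. Divide f by g (g is monic, so eliminate the leading term of the running remainder at each step):
  leading term -3·x^2: subtract (-3)·g(x) = -3·x^2 - 12·x - 12, leaving 0
The remainder is 0, so f(x) = g(x) · h(x) with h(x) = -3. Hence g | f, i.e. f ∈ (g).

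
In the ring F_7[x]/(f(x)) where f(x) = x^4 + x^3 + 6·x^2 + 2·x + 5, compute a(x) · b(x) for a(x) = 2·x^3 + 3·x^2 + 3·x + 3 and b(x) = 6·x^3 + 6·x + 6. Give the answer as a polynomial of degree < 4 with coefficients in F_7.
a · b ≡ x^3 + 4·x + 6 (mod f(x))

Multiply as integer polynomials: a · b = 12·x^6 + 18·x^5 + 30·x^4 + 48·x^3 + 36·x^2 + 36·x + 18. Reducing coefficients mod 7: a · b ≡ 5·x^6 + 4·x^5 + 2·x^4 + 6·x^3 + x^2 + x + 4. Now divide by f(x) = x^4 + x^3 + 6·x^2 + 2·x + 5 in F_7[x], eliminating the leading term at each step:
  leading term 5·x^6: subtract (5·x^2)·f(x) = 5·x^6 + 5·x^5 + 2·x^4 + 3·x^3 + 4·x^2, leaving 6·x^5 + 3·x^3 + 4·x^2 + x + 4 (coefficients mod 7)
  leading term 6·x^5: subtract (6·x)·f(x) = 6·x^5 + 6·x^4 + x^3 + 5·x^2 + 2·x, leaving x^4 + 2·x^3 + 6·x^2 + 6·x + 4 (coefficients mod 7)
  leading term x^4: subtract (1)·f(x) = x^4 + x^3 + 6·x^2 + 2·x + 5, leaving x^3 + 4·x + 6 (coefficients mod 7)
The degree is now < 4, so this is the remainder. Hence a · b ≡ x^3 + 4·x + 6 in F_7[x]/(f).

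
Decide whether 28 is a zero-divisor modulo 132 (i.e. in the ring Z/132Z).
gcd(28, 132) = 4 > 1, so 28 is not a unit in Z/132Z. In Z/nZ every nonzero non-unit is a zero-divisor: explicitly, take b = 132/gcd = 33 ≠ 0 (mod 132); then 28·33 = 924 = 7·132, i.e. 28·33 ≡ 0 (mod 132). So 28 is a zero-divisor.

Final answer: YES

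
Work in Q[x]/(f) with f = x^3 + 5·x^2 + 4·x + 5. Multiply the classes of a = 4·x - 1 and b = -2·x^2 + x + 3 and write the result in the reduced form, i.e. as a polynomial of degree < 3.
First multiply in Q[x] without reducing: a · b = -8·x^3 + 6·x^2 + 11·x - 3. Now divide by f(x) = x^3 + 5·x^2 + 4·x + 5, eliminating the leading term at each step:
  leading term -8·x^3: subtract (-8)·f(x) = -8·x^3 - 40·x^2 - 32·x - 40, leaving 46·x^2 + 43·x + 37
The degree is now < 3, so this is the remainder. Hence a · b ≡ 46·x^2 + 43·x + 37 in Q[x]/(f).

Final answer: a · b ≡ 46·x^2 + 43·x + 37 (mod f(x))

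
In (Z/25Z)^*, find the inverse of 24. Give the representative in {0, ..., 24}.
Apply the extended Euclidean algorithm to (25, 24), tracking rows (r, s, t) with s·25 + t·24 = r. Each division r_prev = q·r_cur + r_new produces the new row as (previous row) − q·(current row):
  row A: (25, 1, 0)   [1·25 + 0·24 = 25]
  row B: (24, 0, 1)   [0·25 + 1·24 = 24]
  25 = 1·24 + 1   → row C = row A − 1·row B = (1, 1, −1)   [check: 1·25 − 1·24 = 1]
  24 = 24·1 + 0   → remainder 0, stop. gcd = 1 (last nonzero row C).
The gcd is 1, so 24 is invertible mod 25. The last nonzero row gives 1·25 − 1·24 = 1, so t = −1. So 24^(−1) ≡ −1 ≡ 24 (mod 25). Verify: 24 · 24 = 576 ≡ 1 (mod 25). ✓

Final answer: 24^(−1) ≡ 24 (mod 25)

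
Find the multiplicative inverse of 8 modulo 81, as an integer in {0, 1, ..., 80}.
8^(−1) ≡ 71 (mod 81)

Apply the extended Euclidean algorithm to (81, 8), tracking rows (r, s, t) with s·81 + t·8 = r. Each division r_prev = q·r_cur + r_new produces the new row as (previous row) − q·(current row):
  row A: (81, 1, 0)   [1·81 + 0·8 = 81]
  row B: (8, 0, 1)   [0·81 + 1·8 = 8]
  81 = 10·8 + 1   → row C = row A − 10·row B = (1, 1, −10)   [check: 1·81 − 10·8 = 1]
  8 = 8·1 + 0   → remainder 0, stop. gcd = 1 (last nonzero row C).
The gcd is 1, so 8 is invertible mod 81. The last nonzero row gives 1·81 − 10·8 = 1, so t = −10. So 8^(−1) ≡ −10 ≡ 71 (mod 81). Verify: 8 · 71 = 568 ≡ 1 (mod 81). ✓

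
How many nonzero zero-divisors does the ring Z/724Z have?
In Z/724Z each nonzero element is either a unit (gcd with 724 is 1) or a zero-divisor (gcd > 1). The number of units is φ(724): factorise 724 = 2^2 · 181, so φ(724) = (2^2 − 2^1) · (181 − 1) = 2 · 180 = 360. The nonzero elements number 724 − 1 = 723. Hence the nonzero zero-divisors number 723 − 360 = 363.

Final answer: Z/724Z has 363 nonzero zero-divisors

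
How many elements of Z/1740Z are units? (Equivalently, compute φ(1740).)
An element a ∈ Z/1740Z is a unit iff gcd(a, 1740) = 1, so the number of units is φ(1740). φ is multiplicative, with φ(p^e) = p^e − p^(e−1). Factorise 1740 = 2^2 · 3 · 5 · 29. Then
  φ(1740) = (2^2 − 2^1) · (3 − 1) · (5 − 1) · (29 − 1) = 2 · 2 · 4 · 28 = 448.

Final answer: Z/1740Z has φ(1740) = 448 units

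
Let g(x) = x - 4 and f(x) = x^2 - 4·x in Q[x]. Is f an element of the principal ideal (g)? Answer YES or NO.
In Q[x] the ideal (g) consists of all multiples of g, so f ∈ (g) iff g | f, i.e. iff the remainder of f on division by g is 0. Divide f by g (g is monic, so eliminate the leading term of the running remainder at each step):
  leading term x^2: subtract (x)·g(x) = x^2 - 4·x, leaving 0
The remainder is 0, so f(x) = g(x) · h(x) with h(x) = x. Hence g | f, i.e. f ∈ (g).

Final answer: YES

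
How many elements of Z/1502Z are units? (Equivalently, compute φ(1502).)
Z/1502Z has φ(1502) = 750 units

An element a ∈ Z/1502Z is a unit iff gcd(a, 1502) = 1, so the number of units is φ(1502). φ is multiplicative, with φ(p^e) = p^e − p^(e−1). Factorise 1502 = 2 · 751. Then
  φ(1502) = (2 − 1) · (751 − 1) = 1 · 750 = 750.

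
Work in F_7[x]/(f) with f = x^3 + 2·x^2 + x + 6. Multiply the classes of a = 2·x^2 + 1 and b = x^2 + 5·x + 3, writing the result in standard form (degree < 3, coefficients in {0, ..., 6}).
Multiply as integer polynomials: a · b = 2·x^4 + 10·x^3 + 7·x^2 + 5·x + 3. Reducing coefficients mod 7: a · b ≡ 2·x^4 + 3·x^3 + 5·x + 3. Now divide by f(x) = x^3 + 2·x^2 + x + 6 in F_7[x], eliminating the leading term at each step:
  leading term 2·x^4: subtract (2·x)·f(x) = 2·x^4 + 4·x^3 + 2·x^2 + 5·x, leaving 6·x^3 + 5·x^2 + 3 (coefficients mod 7)
  leading term 6·x^3: subtract (6)·f(x) = 6·x^3 + 5·x^2 + 6·x + 1, leaving x + 2 (coefficients mod 7)
The degree is now < 3, so this is the remainder. Hence a · b ≡ x + 2 in F_7[x]/(f).

Final answer: a · b ≡ x + 2 (mod f(x))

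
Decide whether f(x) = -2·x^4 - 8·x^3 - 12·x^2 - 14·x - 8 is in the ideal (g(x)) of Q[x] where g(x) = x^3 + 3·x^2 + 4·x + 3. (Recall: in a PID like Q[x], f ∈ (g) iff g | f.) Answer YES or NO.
NO

In Q[x] the ideal (g) consists of all multiples of g, so f ∈ (g) iff g | f, i.e. iff the remainder of f on division by g is 0. Divide f by g (g is monic, so eliminate the leading term of the running remainder at each step):
  leading term -2·x^4: subtract (-2·x)·g(x) = -2·x^4 - 6·x^3 - 8·x^2 - 6·x, leaving -2·x^3 - 4·x^2 - 8·x - 8
  leading term -2·x^3: subtract (-2)·g(x) = -2·x^3 - 6·x^2 - 8·x - 6, leaving 2·x^2 - 2
The remainder r(x) = 2·x^2 - 2 ≠ 0 (and deg r < deg g), so g ∤ f, i.e. f ∉ (g).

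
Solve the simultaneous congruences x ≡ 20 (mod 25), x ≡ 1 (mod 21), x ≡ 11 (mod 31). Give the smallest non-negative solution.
x ≡ 9745 (mod 16275); the representative in [0, 16275) is 9745

The moduli 25, 21, 31 are pairwise coprime, so by the CRT there is a unique solution mod 25·21·31 = 16275.
Solve by successive substitution. Start with x ≡ 20 (mod 25).
  Combine with x ≡ 1 (mod 21): write x = 20 + 25·t and require 20 + 25·t ≡ 1 (mod 21), i.e. 25·t ≡ 1 − 20 ≡ 2 (mod 21). Since 25^(−1) ≡ 16 (mod 21) (25 ≡ 4 (mod 21)), t ≡ 16·2 ≡ 11 (mod 21). So x ≡ 20 + 25·11 = 295 (mod 525).
  Combine with x ≡ 11 (mod 31): write x = 295 + 525·t and require 295 + 525·t ≡ 11 (mod 31), i.e. 525·t ≡ 11 − 295 ≡ 26 (mod 31). Since 525^(−1) ≡ 15 (mod 31) (525 ≡ 29 (mod 31)), t ≡ 15·26 ≡ 18 (mod 31). So x ≡ 295 + 525·18 = 9745 (mod 16275).
Unique solution in [0, 16275): x = 9745.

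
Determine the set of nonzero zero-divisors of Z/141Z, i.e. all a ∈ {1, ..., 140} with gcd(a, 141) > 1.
An element a ∈ Z/141Z (with a ≠ 0) is a zero-divisor iff gcd(a, 141) > 1 (because a is a unit precisely when gcd(a, n) = 1, and in Z/nZ every nonzero, non-unit element is a zero-divisor). Scan a = 1, ..., 140 and keep those with gcd(a, 141) > 1:
  gcd(3, 141) = 3, gcd(6, 141) = 3, gcd(9, 141) = 3, gcd(12, 141) = 3, gcd(15, 141) = 3, gcd(18, 141) = 3, gcd(21, 141) = 3, gcd(24, 141) = 3, gcd(27, 141) = 3, gcd(30, 141) = 3, gcd(33, 141) = 3, gcd(36, 141) = 3, gcd(39, 141) = 3, gcd(42, 141) = 3, gcd(45, 141) = 3, gcd(47, 141) = 47, gcd(48, 141) = 3, gcd(51, 141) = 3, gcd(54, 141) = 3, gcd(57, 141) = 3, gcd(60, 141) = 3, gcd(63, 141) = 3, gcd(66, 141) = 3, gcd(69, 141) = 3, gcd(72, 141) = 3, gcd(75, 141) = 3, gcd(78, 141) = 3, gcd(81, 141) = 3, gcd(84, 141) = 3, gcd(87, 141) = 3, gcd(90, 141) = 3, gcd(93, 141) = 3, gcd(94, 141) = 47, gcd(96, 141) = 3, gcd(99, 141) = 3, gcd(102, 141) = 3, gcd(105, 141) = 3, gcd(108, 141) = 3, gcd(111, 141) = 3, gcd(114, 141) = 3, gcd(117, 141) = 3, gcd(120, 141) = 3, gcd(123, 141) = 3, gcd(126, 141) = 3, gcd(129, 141) = 3, gcd(132, 141) = 3, gcd(135, 141) = 3, gcd(138, 141) = 3.
All other a ∈ {1, ..., 140} have gcd(a, 141) = 1 and are units. So the nonzero zero-divisors are exactly the 48 values of a appearing in this scan.

Final answer: nonzero zero-divisors of Z/141Z = {3, 6, 9, 12, 15, 18, 21, 24, 27, 30, 33, 36, 39, 42, 45, 47, 48, 51, 54, 57, 60, 63, 66, 69, 72, 75, 78, 81, 84, 87, 90, 93, 94, 96, 99, 102, 105, 108, 111, 114, 117, 120, 123, 126, 129, 132, 135, 138}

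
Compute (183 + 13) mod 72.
52

Reduce the summands first: 183 ≡ 39 (mod 72), so 183 + 13 ≡ 39 + 13 (mod 72). 39 + 13 = 52; 52 = 0·72 + 52, so (183 + 13) mod 72 = 52.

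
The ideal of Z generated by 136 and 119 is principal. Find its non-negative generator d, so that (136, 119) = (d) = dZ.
(136, 119) = (17); d = 17

In the PID Z, (a, b) is generated by gcd(a, b). Compute gcd(136, 119) with the extended Euclidean algorithm, tracking rows (r, s, t) with s·136 + t·119 = r:
  row A: (136, 1, 0)   [1·136 + 0·119 = 136]
  row B: (119, 0, 1)   [0·136 + 1·119 = 119]
  136 = 1·119 + 17   → row C = row A − 1·row B = (17, 1, −1)   [check: 1·136 − 1·119 = 17]
  119 = 7·17 + 0   → remainder 0, stop. gcd = 17 (last nonzero row C).
So gcd(136, 119) = 17, with Bézout identity 1·136 − 1·119 = 17. Containment (⊇): the Bézout identity exhibits 17 as an element of (136, 119), giving (17) ⊆ (136, 119). Containment (⊆): since 17 | 136 and 17 | 119 (136 = 17·8, 119 = 17·7), every Z-linear combination of 136 and 119 is divisible by 17, so (136, 119) ⊆ (17). Therefore (136, 119) = (17), d = 17.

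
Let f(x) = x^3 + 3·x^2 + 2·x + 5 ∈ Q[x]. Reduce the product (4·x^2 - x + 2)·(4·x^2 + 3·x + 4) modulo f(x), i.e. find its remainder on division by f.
a · b ≡ 109·x^2 + 2·x + 208 (mod f(x))

First multiply in Q[x] without reducing: a · b = 16·x^4 + 8·x^3 + 21·x^2 + 2·x + 8. Now divide by f(x) = x^3 + 3·x^2 + 2·x + 5, eliminating the leading term at each step:
  leading term 16·x^4: subtract (16·x)·f(x) = 16·x^4 + 48·x^3 + 32·x^2 + 80·x, leaving -40·x^3 - 11·x^2 - 78·x + 8
  leading term -40·x^3: subtract (-40)·f(x) = -40·x^3 - 120·x^2 - 80·x - 200, leaving 109·x^2 + 2·x + 208
The degree is now < 3, so this is the remainder. Hence a · b ≡ 109·x^2 + 2·x + 208 in Q[x]/(f).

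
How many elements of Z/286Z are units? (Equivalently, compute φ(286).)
An element a ∈ Z/286Z is a unit iff gcd(a, 286) = 1, so the number of units is φ(286). φ is multiplicative, with φ(p^e) = p^e − p^(e−1). Factorise 286 = 2 · 11 · 13. Then
  φ(286) = (2 − 1) · (11 − 1) · (13 − 1) = 1 · 10 · 12 = 120.

Final answer: Z/286Z has φ(286) = 120 units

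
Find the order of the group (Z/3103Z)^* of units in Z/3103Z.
|(Z/3103Z)^*| = 2968

(Z/3103Z)^* consists of the classes a with gcd(a, 3103) = 1, so its order is φ(3103). φ is multiplicative, with φ(p^e) = p^e − p^(e−1). Factorise 3103 = 29 · 107. Then
  φ(3103) = (29 − 1) · (107 − 1) = 28 · 106 = 2968.
Thus |(Z/3103Z)^*| = 2968.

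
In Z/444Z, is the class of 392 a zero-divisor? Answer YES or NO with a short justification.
gcd(392, 444) = 4 > 1, so 392 is not a unit in Z/444Z. In Z/nZ every nonzero non-unit is a zero-divisor: explicitly, take b = 444/gcd = 111 ≠ 0 (mod 444); then 392·111 = 43512 = 98·444, i.e. 392·111 ≡ 0 (mod 444). So 392 is a zero-divisor.

Final answer: YES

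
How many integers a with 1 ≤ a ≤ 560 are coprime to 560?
The number of a ∈ {1, ..., 560} with gcd(a, 560) = 1 is by definition Euler's totient φ(560). φ is multiplicative, with φ(p^e) = p^e − p^(e−1). Factorise 560 = 2^4 · 5 · 7. Then
  φ(560) = (2^4 − 2^3) · (5 − 1) · (7 − 1) = 8 · 4 · 6 = 192.
So there are 192 such integers.

Final answer: 192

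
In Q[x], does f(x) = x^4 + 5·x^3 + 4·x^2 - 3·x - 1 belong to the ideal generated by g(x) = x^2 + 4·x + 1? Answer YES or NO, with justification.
YES

In Q[x] the ideal (g) consists of all multiples of g, so f ∈ (g) iff g | f, i.e. iff the remainder of f on division by g is 0. Divide f by g (g is monic, so eliminate the leading term of the running remainder at each step):
  leading term x^4: subtract (x^2)·g(x) = x^4 + 4·x^3 + x^2, leaving x^3 + 3·x^2 - 3·x - 1
  leading term x^3: subtract (x)·g(x) = x^3 + 4·x^2 + x, leaving -x^2 - 4·x - 1
  leading term -x^2: subtract (-1)·g(x) = -x^2 - 4·x - 1, leaving 0
The remainder is 0, so f(x) = g(x) · h(x) with h(x) = x^2 + x - 1. Hence g | f, i.e. f ∈ (g).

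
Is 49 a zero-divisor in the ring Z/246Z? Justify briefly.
NO

gcd(49, 246) = 1, so 49 is a unit in Z/246Z (it has a multiplicative inverse). A unit cannot be a zero-divisor: if 49·b ≡ 0 then multiplying both sides by 49^(−1) gives b ≡ 0. So 49 is not a zero-divisor.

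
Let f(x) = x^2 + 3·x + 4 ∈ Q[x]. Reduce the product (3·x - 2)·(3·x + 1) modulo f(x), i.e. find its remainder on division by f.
First multiply in Q[x] without reducing: a · b = 9·x^2 - 3·x - 2. Now divide by f(x) = x^2 + 3·x + 4, eliminating the leading term at each step:
  leading term 9·x^2: subtract (9)·f(x) = 9·x^2 + 27·x + 36, leaving -30·x - 38
The degree is now < 2, so this is the remainder. Hence a · b ≡ -30·x - 38 in Q[x]/(f).

Final answer: a · b ≡ -30·x - 38 (mod f(x))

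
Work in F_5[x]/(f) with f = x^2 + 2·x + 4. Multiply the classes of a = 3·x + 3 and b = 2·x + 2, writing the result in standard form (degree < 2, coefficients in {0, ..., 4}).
a · b ≡ 2 (mod f(x))

Multiply as integer polynomials: a · b = 6·x^2 + 12·x + 6. Reducing coefficients mod 5: a · b ≡ x^2 + 2·x + 1. Now divide by f(x) = x^2 + 2·x + 4 in F_5[x], eliminating the leading term at each step:
  leading term x^2: subtract (1)·f(x) = x^2 + 2·x + 4, leaving 2 (coefficients mod 5)
The degree is now < 2, so this is the remainder. Hence a · b ≡ 2 in F_5[x]/(f).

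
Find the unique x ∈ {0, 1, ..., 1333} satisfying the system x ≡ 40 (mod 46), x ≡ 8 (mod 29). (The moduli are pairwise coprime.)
The moduli 46, 29 are pairwise coprime, so by the CRT there is a unique solution mod 46·29 = 1334.
Solve by successive substitution. Start with x ≡ 40 (mod 46).
  Combine with x ≡ 8 (mod 29): write x = 40 + 46·t and require 40 + 46·t ≡ 8 (mod 29), i.e. 46·t ≡ 8 − 40 ≡ 26 (mod 29). Since 46^(−1) ≡ 12 (mod 29) (46 ≡ 17 (mod 29)), t ≡ 12·26 ≡ 22 (mod 29). So x ≡ 40 + 46·22 = 1052 (mod 1334).
Unique solution in [0, 1334): x = 1052.

Final answer: x ≡ 1052 (mod 1334); the representative in [0, 1334) is 1052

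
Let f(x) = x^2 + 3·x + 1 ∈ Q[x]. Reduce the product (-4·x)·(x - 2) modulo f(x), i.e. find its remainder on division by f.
a · b ≡ 20·x + 4 (mod f(x))

First multiply in Q[x] without reducing: a · b = -4·x^2 + 8·x. Now divide by f(x) = x^2 + 3·x + 1, eliminating the leading term at each step:
  leading term -4·x^2: subtract (-4)·f(x) = -4·x^2 - 12·x - 4, leaving 20·x + 4
The degree is now < 2, so this is the remainder. Hence a · b ≡ 20·x + 4 in Q[x]/(f).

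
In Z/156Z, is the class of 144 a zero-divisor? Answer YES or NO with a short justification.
YES

gcd(144, 156) = 12 > 1, so 144 is not a unit in Z/156Z. In Z/nZ every nonzero non-unit is a zero-divisor: explicitly, take b = 156/gcd = 13 ≠ 0 (mod 156); then 144·13 = 1872 = 12·156, i.e. 144·13 ≡ 0 (mod 156). So 144 is a zero-divisor.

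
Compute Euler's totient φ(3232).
φ is multiplicative, with φ(p^e) = p^e − p^(e−1). Factorise 3232 = 2^5 · 101. Then
  φ(3232) = (2^5 − 2^4) · (101 − 1) = 16 · 100 = 1600.

Final answer: φ(3232) = 1600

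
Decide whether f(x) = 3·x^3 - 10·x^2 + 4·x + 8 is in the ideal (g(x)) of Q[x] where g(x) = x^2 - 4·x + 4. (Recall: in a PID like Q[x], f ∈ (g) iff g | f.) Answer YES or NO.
In Q[x] the ideal (g) consists of all multiples of g, so f ∈ (g) iff g | f, i.e. iff the remainder of f on division by g is 0. Divide f by g (g is monic, so eliminate the leading term of the running remainder at each step):
  leading term 3·x^3: subtract (3·x)·g(x) = 3·x^3 - 12·x^2 + 12·x, leaving 2·x^2 - 8·x + 8
  leading term 2·x^2: subtract (2)·g(x) = 2·x^2 - 8·x + 8, leaving 0
The remainder is 0, so f(x) = g(x) · h(x) with h(x) = 3·x + 2. Hence g | f, i.e. f ∈ (g).

Final answer: YES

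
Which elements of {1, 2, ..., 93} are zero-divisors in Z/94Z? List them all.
An element a ∈ Z/94Z (with a ≠ 0) is a zero-divisor iff gcd(a, 94) > 1 (because a is a unit precisely when gcd(a, n) = 1, and in Z/nZ every nonzero, non-unit element is a zero-divisor). Scan a = 1, ..., 93 and keep those with gcd(a, 94) > 1:
  gcd(2, 94) = 2, gcd(4, 94) = 2, gcd(6, 94) = 2, gcd(8, 94) = 2, gcd(10, 94) = 2, gcd(12, 94) = 2, gcd(14, 94) = 2, gcd(16, 94) = 2, gcd(18, 94) = 2, gcd(20, 94) = 2, gcd(22, 94) = 2, gcd(24, 94) = 2, gcd(26, 94) = 2, gcd(28, 94) = 2, gcd(30, 94) = 2, gcd(32, 94) = 2, gcd(34, 94) = 2, gcd(36, 94) = 2, gcd(38, 94) = 2, gcd(40, 94) = 2, gcd(42, 94) = 2, gcd(44, 94) = 2, gcd(46, 94) = 2, gcd(47, 94) = 47, gcd(48, 94) = 2, gcd(50, 94) = 2, gcd(52, 94) = 2, gcd(54, 94) = 2, gcd(56, 94) = 2, gcd(58, 94) = 2, gcd(60, 94) = 2, gcd(62, 94) = 2, gcd(64, 94) = 2, gcd(66, 94) = 2, gcd(68, 94) = 2, gcd(70, 94) = 2, gcd(72, 94) = 2, gcd(74, 94) = 2, gcd(76, 94) = 2, gcd(78, 94) = 2, gcd(80, 94) = 2, gcd(82, 94) = 2, gcd(84, 94) = 2, gcd(86, 94) = 2, gcd(88, 94) = 2, gcd(90, 94) = 2, gcd(92, 94) = 2.
All other a ∈ {1, ..., 93} have gcd(a, 94) = 1 and are units. So the nonzero zero-divisors are exactly the 47 values of a appearing in this scan.

Final answer: nonzero zero-divisors of Z/94Z = {2, 4, 6, 8, 10, 12, 14, 16, 18, 20, 22, 24, 26, 28, 30, 32, 34, 36, 38, 40, 42, 44, 46, 47, 48, 50, 52, 54, 56, 58, 60, 62, 64, 66, 68, 70, 72, 74, 76, 78, 80, 82, 84, 86, 88, 90, 92}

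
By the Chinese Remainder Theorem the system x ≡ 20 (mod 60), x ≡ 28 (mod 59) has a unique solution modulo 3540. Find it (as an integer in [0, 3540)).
x ≡ 500 (mod 3540); the representative in [0, 3540) is 500

The moduli 60, 59 are pairwise coprime, so by the CRT there is a unique solution mod 60·59 = 3540.
Solve by successive substitution. Start with x ≡ 20 (mod 60).
  Combine with x ≡ 28 (mod 59): write x = 20 + 60·t and require 20 + 60·t ≡ 28 (mod 59), i.e. 60·t ≡ 28 − 20 ≡ 8 (mod 59). Since 60^(−1) ≡ 1 (mod 59) (60 ≡ 1 (mod 59)), t ≡ 1·8 ≡ 8 (mod 59). So x ≡ 20 + 60·8 = 500 (mod 3540).
Unique solution in [0, 3540): x = 500.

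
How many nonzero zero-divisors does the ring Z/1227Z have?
Z/1227Z has 410 nonzero zero-divisors

In Z/1227Z each nonzero element is either a unit (gcd with 1227 is 1) or a zero-divisor (gcd > 1). The number of units is φ(1227): factorise 1227 = 3 · 409, so φ(1227) = (3 − 1) · (409 − 1) = 2 · 408 = 816. The nonzero elements number 1227 − 1 = 1226. Hence the nonzero zero-divisors number 1226 − 816 = 410.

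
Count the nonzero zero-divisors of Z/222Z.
In Z/222Z each nonzero element is either a unit (gcd with 222 is 1) or a zero-divisor (gcd > 1). The number of units is φ(222): factorise 222 = 2 · 3 · 37, so φ(222) = (2 − 1) · (3 − 1) · (37 − 1) = 1 · 2 · 36 = 72. The nonzero elements number 222 − 1 = 221. Hence the nonzero zero-divisors number 221 − 72 = 149.

Final answer: Z/222Z has 149 nonzero zero-divisors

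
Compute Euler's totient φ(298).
φ is multiplicative, with φ(p^e) = p^e − p^(e−1). Factorise 298 = 2 · 149. Then
  φ(298) = (2 − 1) · (149 − 1) = 1 · 148 = 148.

Final answer: φ(298) = 148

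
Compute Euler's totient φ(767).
φ(767) = 696

φ is multiplicative, with φ(p^e) = p^e − p^(e−1). Factorise 767 = 13 · 59. Then
  φ(767) = (13 − 1) · (59 − 1) = 12 · 58 = 696.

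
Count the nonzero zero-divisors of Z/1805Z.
In Z/1805Z each nonzero element is either a unit (gcd with 1805 is 1) or a zero-divisor (gcd > 1). The number of units is φ(1805): factorise 1805 = 5 · 19^2, so φ(1805) = (5 − 1) · (19^2 − 19^1) = 4 · 342 = 1368. The nonzero elements number 1805 − 1 = 1804. Hence the nonzero zero-divisors number 1804 − 1368 = 436.

Final answer: Z/1805Z has 436 nonzero zero-divisors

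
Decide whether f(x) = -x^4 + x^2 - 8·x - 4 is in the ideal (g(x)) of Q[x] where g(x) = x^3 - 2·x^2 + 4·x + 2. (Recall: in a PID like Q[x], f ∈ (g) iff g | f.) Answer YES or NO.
In Q[x] the ideal (g) consists of all multiples of g, so f ∈ (g) iff g | f, i.e. iff the remainder of f on division by g is 0. Divide f by g (g is monic, so eliminate the leading term of the running remainder at each step):
  leading term -x^4: subtract (-x)·g(x) = -x^4 + 2·x^3 - 4·x^2 - 2·x, leaving -2·x^3 + 5·x^2 - 6·x - 4
  leading term -2·x^3: subtract (-2)·g(x) = -2·x^3 + 4·x^2 - 8·x - 4, leaving x^2 + 2·x
The remainder r(x) = x^2 + 2·x ≠ 0 (and deg r < deg g), so g ∤ f, i.e. f ∉ (g).

Final answer: NO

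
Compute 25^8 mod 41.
Use repeated squaring. Binary(8) = 1000. Walk through the bits of the exponent 8 left-to-right: at each bit after the leading one, square the running value, then multiply by 25 if the bit is 1 (always reducing mod 41):
  bit 1 = 1 (leading): start with 25.
  bit 2 = 0: square 25^2 = 625 ≡ 10 (mod 41).
  bit 3 = 0: square 10^2 = 100 ≡ 18 (mod 41).
  bit 4 = 0: square 18^2 = 324 ≡ 37 (mod 41).
Final value: 25^8 ≡ 37 (mod 41).

Final answer: 37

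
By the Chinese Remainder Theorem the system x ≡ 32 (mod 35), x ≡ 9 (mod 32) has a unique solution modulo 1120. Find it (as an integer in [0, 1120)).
x ≡ 137 (mod 1120); the representative in [0, 1120) is 137

The moduli 35, 32 are pairwise coprime, so by the CRT there is a unique solution mod 35·32 = 1120.
Solve by successive substitution. Start with x ≡ 32 (mod 35).
  Combine with x ≡ 9 (mod 32): write x = 32 + 35·t and require 32 + 35·t ≡ 9 (mod 32), i.e. 35·t ≡ 9 − 32 ≡ 9 (mod 32). Since 35^(−1) ≡ 11 (mod 32) (35 ≡ 3 (mod 32)), t ≡ 11·9 ≡ 3 (mod 32). So x ≡ 32 + 35·3 = 137 (mod 1120).
Unique solution in [0, 1120): x = 137.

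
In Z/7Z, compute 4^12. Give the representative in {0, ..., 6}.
Use repeated squaring. Binary(12) = 1100. Walk through the bits of the exponent 12 left-to-right: at each bit after the leading one, square the running value, then multiply by 4 if the bit is 1 (always reducing mod 7):
  bit 1 = 1 (leading): start with 4.
  bit 2 = 1: square 4^2 = 16 ≡ 2; bit is 1, so multiply 2·4 = 8 ≡ 1 (mod 7).
  bit 3 = 0: square 1^2 = 1 (mod 7).
  bit 4 = 0: square 1^2 = 1 (mod 7).
Final value: 4^12 ≡ 1 (mod 7).

Final answer: 1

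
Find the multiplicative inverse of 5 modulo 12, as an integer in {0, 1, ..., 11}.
Apply the extended Euclidean algorithm to (12, 5), tracking rows (r, s, t) with s·12 + t·5 = r. Each division r_prev = q·r_cur + r_new produces the new row as (previous row) − q·(current row):
  row A: (12, 1, 0)   [1·12 + 0·5 = 12]
  row B: (5, 0, 1)   [0·12 + 1·5 = 5]
  12 = 2·5 + 2   → row C = row A − 2·row B = (2, 1, −2)   [check: 1·12 − 2·5 = 2]
  5 = 2·2 + 1   → row D = row B − 2·row C = (1, −2, 5)   [check: −2·12 + 5·5 = 1]
  2 = 2·1 + 0   → remainder 0, stop. gcd = 1 (last nonzero row D).
The gcd is 1, so 5 is invertible mod 12. The last nonzero row gives −2·12 + 5·5 = 1, so t = 5. So 5^(−1) ≡ 5 (mod 12). Verify: 5 · 5 = 25 ≡ 1 (mod 12). ✓

Final answer: 5^(−1) ≡ 5 (mod 12)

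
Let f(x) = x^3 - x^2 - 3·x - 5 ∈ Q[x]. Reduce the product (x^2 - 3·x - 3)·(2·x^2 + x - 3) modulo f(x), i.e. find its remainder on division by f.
First multiply in Q[x] without reducing: a · b = 2·x^4 - 5·x^3 - 12·x^2 + 6·x + 9. Now divide by f(x) = x^3 - x^2 - 3·x - 5, eliminating the leading term at each step:
  leading term 2·x^4: subtract (2·x)·f(x) = 2·x^4 - 2·x^3 - 6·x^2 - 10·x, leaving -3·x^3 - 6·x^2 + 16·x + 9
  leading term -3·x^3: subtract (-3)·f(x) = -3·x^3 + 3·x^2 + 9·x + 15, leaving -9·x^2 + 7·x - 6
The degree is now < 3, so this is the remainder. Hence a · b ≡ -9·x^2 + 7·x - 6 in Q[x]/(f).

Final answer: a · b ≡ -9·x^2 + 7·x - 6 (mod f(x))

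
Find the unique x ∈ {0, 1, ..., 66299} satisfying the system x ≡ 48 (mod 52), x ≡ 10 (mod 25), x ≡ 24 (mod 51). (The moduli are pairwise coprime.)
The moduli 52, 25, 51 are pairwise coprime, so by the CRT there is a unique solution mod 52·25·51 = 66300.
Solve by successive substitution. Start with x ≡ 48 (mod 52).
  Combine with x ≡ 10 (mod 25): write x = 48 + 52·t and require 48 + 52·t ≡ 10 (mod 25), i.e. 52·t ≡ 10 − 48 ≡ 12 (mod 25). Since 52^(−1) ≡ 13 (mod 25) (52 ≡ 2 (mod 25)), t ≡ 13·12 ≡ 6 (mod 25). So x ≡ 48 + 52·6 = 360 (mod 1300).
  Combine with x ≡ 24 (mod 51): write x = 360 + 1300·t and require 360 + 1300·t ≡ 24 (mod 51), i.e. 1300·t ≡ 24 − 360 ≡ 21 (mod 51). Since 1300^(−1) ≡ 49 (mod 51) (1300 ≡ 25 (mod 51)), t ≡ 49·21 ≡ 9 (mod 51). So x ≡ 360 + 1300·9 = 12060 (mod 66300).
Unique solution in [0, 66300): x = 12060.

Final answer: x ≡ 12060 (mod 66300); the representative in [0, 66300) is 12060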